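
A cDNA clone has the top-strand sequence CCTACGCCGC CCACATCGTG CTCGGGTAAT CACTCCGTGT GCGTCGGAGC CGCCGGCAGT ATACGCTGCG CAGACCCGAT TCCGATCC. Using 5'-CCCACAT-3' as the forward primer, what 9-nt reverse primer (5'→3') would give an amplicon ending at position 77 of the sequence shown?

The forward primer binds at positions 10–16; the product's 3' end on the top strand is position 77.
The reverse primer anneals to the top strand over positions 69–77, i.e. to CGCAGACCC.
Its sequence written 5'→3' is the reverse complement: GGGTCTGCG.

5'-GGGTCTGCG-3'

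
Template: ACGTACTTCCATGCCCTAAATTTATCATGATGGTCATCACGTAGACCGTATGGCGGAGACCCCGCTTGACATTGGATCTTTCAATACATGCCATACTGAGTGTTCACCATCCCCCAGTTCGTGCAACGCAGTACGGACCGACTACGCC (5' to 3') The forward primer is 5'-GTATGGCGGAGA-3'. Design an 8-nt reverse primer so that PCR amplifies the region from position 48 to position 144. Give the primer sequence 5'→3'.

The product's 3' end on the top strand is position 144.
The reverse primer anneals to the top strand over positions 137–144, i.e. to ACCGACTA.
Its sequence written 5'→3' is the reverse complement: TAGTCGGT.

5'-TAGTCGGT-3'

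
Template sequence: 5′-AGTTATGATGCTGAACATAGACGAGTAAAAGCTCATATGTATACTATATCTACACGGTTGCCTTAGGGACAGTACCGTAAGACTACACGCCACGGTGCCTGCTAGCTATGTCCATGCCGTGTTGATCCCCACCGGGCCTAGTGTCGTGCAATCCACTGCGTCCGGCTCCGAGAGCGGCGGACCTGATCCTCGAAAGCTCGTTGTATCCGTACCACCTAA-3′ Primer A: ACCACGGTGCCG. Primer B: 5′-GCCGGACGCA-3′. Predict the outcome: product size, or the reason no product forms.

Primer A (ACCACGGTGCCG) does not match the top strand, and its reverse complement CGGCACCGTGGT does not match either.
With no annealing site for primer A, no amplification occurs.

No product — primer A has no binding site in the template.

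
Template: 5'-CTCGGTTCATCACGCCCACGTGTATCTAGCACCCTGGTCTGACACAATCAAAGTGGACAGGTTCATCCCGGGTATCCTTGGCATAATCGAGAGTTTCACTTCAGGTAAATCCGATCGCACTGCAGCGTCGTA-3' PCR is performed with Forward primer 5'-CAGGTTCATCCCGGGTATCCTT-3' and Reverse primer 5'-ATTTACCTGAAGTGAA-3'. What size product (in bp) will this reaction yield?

53 bp

Forward primer CAGGTTCATCCCGGGTATCCTT is found on the top strand at positions 58–79.
The reverse primer's reverse complement is TTCACTTCAGGTAAAT, which matches the template at positions 95–110.
Product length = (reverse-primer end) − (forward-primer start) + 1 = 110 − 58 + 1 = 53 bp.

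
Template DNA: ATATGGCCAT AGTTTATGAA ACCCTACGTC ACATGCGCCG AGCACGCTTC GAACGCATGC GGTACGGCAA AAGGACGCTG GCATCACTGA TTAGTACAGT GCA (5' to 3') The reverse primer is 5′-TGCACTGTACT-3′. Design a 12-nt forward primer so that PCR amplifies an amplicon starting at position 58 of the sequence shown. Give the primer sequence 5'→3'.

The reverse primer's reverse complement AGTACAGTGCA matches the template at positions 93–103; the product starts at position 58.
The forward primer is identical to the top strand over positions 58–69: TGCGGTACGGCA.

5'-TGCGGTACGGCA-3'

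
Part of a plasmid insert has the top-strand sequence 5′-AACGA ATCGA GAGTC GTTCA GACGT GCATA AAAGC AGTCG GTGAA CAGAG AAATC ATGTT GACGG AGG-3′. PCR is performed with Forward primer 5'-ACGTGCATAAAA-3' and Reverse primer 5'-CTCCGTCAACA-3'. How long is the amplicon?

46 bp

Scanning the template, ACGTGCATAAAA occurs at positions 22–33; this primer anneals to the bottom strand there with its 3' end pointing downstream.
Taking the reverse complement of CTCCGTCAACA gives TGTTGACGGAG, found at positions 57–67 on the template; the primer anneals here to the top strand with its 3' end pointing upstream.
Product length = (reverse-primer end) − (forward-primer start) + 1 = 67 − 22 + 1 = 46 bp.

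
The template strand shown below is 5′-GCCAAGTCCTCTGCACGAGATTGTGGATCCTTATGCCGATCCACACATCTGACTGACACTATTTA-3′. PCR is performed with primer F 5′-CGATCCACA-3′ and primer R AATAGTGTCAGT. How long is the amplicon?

The forward primer matches the template at positions 37–45.
Taking the reverse complement of AATAGTGTCAGT gives ACTGACACTATT, found at positions 52–63 on the template; the primer anneals here to the top strand with its 3' end pointing upstream.
Amplicon spans positions 37–63: 27 bp.

27 bp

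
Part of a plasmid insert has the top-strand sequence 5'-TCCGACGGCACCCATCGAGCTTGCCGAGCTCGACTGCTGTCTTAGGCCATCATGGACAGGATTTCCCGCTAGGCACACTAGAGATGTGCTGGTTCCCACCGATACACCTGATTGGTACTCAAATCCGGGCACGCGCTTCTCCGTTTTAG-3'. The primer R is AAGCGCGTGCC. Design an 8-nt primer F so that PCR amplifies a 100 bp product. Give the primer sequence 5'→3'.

The reverse primer's reverse complement GGCACGCGCTT matches the template at positions 128–138, so the product ends at position 138.
A 100 bp product then starts at position 138 − 100 + 1 = 39.
The forward primer is identical to the top strand there: GTCTTAGG.

5'-GTCTTAGG-3'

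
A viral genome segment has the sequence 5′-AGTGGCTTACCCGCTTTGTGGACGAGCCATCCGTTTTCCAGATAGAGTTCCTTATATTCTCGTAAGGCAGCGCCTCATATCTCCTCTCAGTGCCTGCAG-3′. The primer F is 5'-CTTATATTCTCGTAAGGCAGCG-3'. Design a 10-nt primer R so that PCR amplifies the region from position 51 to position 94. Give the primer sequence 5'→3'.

The product's 3' end on the top strand is position 94.
The reverse primer anneals to the top strand over positions 85–94, i.e. to TCTCAGTGCC.
Its sequence written 5'→3' is the reverse complement: GGCACTGAGA.

5'-GGCACTGAGA-3'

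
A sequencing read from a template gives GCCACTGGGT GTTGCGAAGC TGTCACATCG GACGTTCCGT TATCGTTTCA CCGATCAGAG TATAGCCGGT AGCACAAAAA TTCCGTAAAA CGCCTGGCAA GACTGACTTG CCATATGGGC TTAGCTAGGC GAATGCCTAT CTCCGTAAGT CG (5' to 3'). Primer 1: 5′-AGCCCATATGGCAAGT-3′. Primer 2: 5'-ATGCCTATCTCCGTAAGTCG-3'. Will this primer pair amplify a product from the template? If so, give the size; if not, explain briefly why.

No product — the primers' 3' ends point away from each other.

Primer 1 (AGCCCATATGGCAAGT) has reverse complement ACTTGCCATATGGGCT, which matches the top strand at positions 106–121; primer 1 anneals to the top strand there with its 3' end pointing upstream toward position 106.
Primer 2 (ATGCCTATCTCCGTAAGTCG) matches the top strand directly at positions 133–152; it anneals to the bottom strand with its 3' end pointing downstream toward position 152.
The 3' ends diverge (primer 1 extends toward position 1, primer 2 toward position 152), so the primers never converge on a shared product.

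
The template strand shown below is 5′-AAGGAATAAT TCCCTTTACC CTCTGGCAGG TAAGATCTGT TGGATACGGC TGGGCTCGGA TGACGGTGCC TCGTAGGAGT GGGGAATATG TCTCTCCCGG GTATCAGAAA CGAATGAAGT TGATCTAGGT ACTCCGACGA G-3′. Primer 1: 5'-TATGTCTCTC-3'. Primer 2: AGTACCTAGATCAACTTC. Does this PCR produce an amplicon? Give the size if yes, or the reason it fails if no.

Primer 1 (TATGTCTCTC) matches the top strand at positions 87–96; it acts as a forward primer.
Primer 2's reverse complement is GAAGTTGATCTAGGTACT, matching the top strand at positions 116–133; it acts as a reverse primer.
The 3' ends face each other across positions 87–133, giving a 47 bp product.

Yes — a 47 bp product.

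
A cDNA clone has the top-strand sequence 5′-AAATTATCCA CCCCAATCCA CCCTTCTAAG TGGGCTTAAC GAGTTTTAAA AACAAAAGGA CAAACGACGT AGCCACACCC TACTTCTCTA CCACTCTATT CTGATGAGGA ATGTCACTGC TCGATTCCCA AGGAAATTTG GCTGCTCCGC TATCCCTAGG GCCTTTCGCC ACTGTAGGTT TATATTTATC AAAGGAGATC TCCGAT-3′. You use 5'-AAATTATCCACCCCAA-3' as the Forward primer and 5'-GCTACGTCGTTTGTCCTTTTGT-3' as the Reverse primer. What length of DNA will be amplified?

The forward primer matches the template at positions 1–16.
Taking the reverse complement of GCTACGTCGTTTGTCCTTTTGT gives ACAAAAGGACAAACGACGTAGC, found at positions 52–73 on the template; the primer anneals here to the top strand with its 3' end pointing upstream.
Amplicon spans positions 1–73: 73 bp.

73 bp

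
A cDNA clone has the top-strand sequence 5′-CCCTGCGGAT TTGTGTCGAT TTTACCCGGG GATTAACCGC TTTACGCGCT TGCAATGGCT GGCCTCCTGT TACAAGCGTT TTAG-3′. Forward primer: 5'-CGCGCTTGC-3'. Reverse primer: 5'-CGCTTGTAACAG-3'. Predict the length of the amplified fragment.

34 bp

Forward primer CGCGCTTGC is found on the top strand at positions 45–53.
The reverse primer's reverse complement is CTGTTACAAGCG, which matches the template at positions 67–78.
Amplicon spans positions 45–78: 34 bp.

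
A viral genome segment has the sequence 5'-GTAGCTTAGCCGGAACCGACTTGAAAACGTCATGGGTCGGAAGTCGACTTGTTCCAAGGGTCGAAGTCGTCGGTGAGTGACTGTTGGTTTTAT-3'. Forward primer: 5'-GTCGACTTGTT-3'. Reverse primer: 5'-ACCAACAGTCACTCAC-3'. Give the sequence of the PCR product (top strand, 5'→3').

5'-GTCGACTTGTTCCAAGGGTCGAAGTCGTCGGTGAGTGACTGTTGGT-3'

Scanning the template, GTCGACTTGTT occurs at positions 43–53; this primer anneals to the bottom strand there with its 3' end pointing downstream.
Reverse complement of the reverse primer: GTGAGTGACTGTTGGT. This occurs on the top strand at positions 73–88.
The product is the template from position 43 through 88 (46 bp).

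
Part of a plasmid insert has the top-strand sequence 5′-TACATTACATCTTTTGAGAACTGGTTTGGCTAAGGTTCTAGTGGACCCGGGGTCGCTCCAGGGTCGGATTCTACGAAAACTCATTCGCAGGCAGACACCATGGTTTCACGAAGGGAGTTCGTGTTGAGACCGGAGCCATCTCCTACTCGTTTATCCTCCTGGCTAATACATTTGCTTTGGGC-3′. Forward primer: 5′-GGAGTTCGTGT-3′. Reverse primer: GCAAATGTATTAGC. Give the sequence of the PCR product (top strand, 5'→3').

Forward primer GGAGTTCGTGT is found on the top strand at positions 114–124.
Reverse complement of the reverse primer: GCTAATACATTTGC. This occurs on the top strand at positions 162–175.
The product is the template from position 114 through 175 (62 bp).

5'-GGAGTTCGTGTTGAGACCGGAGCCATCTCCTACTCGTTTATCCTCCTGGCTAATACATTTGC-3'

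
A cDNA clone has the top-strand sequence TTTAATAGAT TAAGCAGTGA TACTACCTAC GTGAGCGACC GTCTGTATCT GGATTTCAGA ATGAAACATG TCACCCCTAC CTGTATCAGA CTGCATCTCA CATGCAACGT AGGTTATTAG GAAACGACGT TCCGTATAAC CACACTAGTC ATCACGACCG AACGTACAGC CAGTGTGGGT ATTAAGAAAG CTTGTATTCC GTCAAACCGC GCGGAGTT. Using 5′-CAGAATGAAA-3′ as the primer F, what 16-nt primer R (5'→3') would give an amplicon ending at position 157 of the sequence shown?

The forward primer binds at positions 57–66; the product's 3' end on the top strand is position 157.
The reverse primer anneals to the top strand over positions 142–157, i.e. to ACACTAGTCATCACGA.
Its sequence written 5'→3' is the reverse complement: TCGTGATGACTAGTGT.

5'-TCGTGATGACTAGTGT-3'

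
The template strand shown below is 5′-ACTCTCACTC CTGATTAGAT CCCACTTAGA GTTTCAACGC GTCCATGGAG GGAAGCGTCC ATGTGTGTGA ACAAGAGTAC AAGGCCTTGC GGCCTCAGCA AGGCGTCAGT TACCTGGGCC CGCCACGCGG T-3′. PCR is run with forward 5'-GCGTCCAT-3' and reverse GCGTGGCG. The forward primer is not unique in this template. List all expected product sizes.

90 bp, 74 bp

The forward primer GCGTCCAT matches the top strand at positions 39–46, 55–62.
The reverse primer's reverse complement is CGCCACGC, matching at positions 121–128.
Each forward site pairs with the reverse site to give a product ending at position 128: sizes 90, 74 bp.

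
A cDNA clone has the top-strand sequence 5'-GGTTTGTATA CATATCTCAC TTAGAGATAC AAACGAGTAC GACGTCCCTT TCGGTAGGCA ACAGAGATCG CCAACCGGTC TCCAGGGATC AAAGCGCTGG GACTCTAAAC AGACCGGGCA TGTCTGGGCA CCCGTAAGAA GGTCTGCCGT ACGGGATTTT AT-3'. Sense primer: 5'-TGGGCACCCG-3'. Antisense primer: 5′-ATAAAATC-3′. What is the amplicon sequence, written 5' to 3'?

5'-TGGGCACCCGTAAGAAGGTCTGCCGTACGGGATTTTAT-3'

Scanning the template, TGGGCACCCG occurs at positions 125–134; this primer anneals to the bottom strand there with its 3' end pointing downstream.
Reverse complement of the reverse primer: GATTTTAT. This occurs on the top strand at positions 155–162.
The product is the template from position 125 through 162 (38 bp).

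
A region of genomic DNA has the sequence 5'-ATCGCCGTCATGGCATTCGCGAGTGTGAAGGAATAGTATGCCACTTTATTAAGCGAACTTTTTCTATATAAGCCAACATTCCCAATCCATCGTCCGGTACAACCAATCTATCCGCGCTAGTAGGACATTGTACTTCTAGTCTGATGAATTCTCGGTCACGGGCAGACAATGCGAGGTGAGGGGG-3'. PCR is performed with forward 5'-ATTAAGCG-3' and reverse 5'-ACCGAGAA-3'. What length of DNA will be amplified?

109 bp

Forward primer ATTAAGCG is found on the top strand at positions 48–55.
The reverse primer's reverse complement is TTCTCGGT, which matches the template at positions 149–156.
Amplicon spans positions 48–156: 109 bp.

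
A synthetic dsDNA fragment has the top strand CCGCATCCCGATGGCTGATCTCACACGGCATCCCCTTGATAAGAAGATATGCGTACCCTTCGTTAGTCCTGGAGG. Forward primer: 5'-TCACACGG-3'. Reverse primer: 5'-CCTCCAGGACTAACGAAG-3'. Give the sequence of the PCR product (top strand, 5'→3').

5'-TCACACGGCATCCCCTTGATAAGAAGATATGCGTACCCTTCGTTAGTCCTGGAGG-3'

Forward primer TCACACGG is found on the top strand at positions 21–28.
Reverse complement of the reverse primer: CTTCGTTAGTCCTGGAGG. This occurs on the top strand at positions 58–75.
The product is the template from position 21 through 75 (55 bp).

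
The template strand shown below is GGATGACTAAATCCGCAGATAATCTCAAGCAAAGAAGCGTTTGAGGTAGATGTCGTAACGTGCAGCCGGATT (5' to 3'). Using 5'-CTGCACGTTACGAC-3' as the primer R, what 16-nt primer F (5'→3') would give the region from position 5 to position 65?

The reverse primer's reverse complement GTCGTAACGTGCAG matches the template at positions 52–65; the product starts at position 5.
The forward primer is identical to the top strand over positions 5–20: GACTAAATCCGCAGAT.

5'-GACTAAATCCGCAGAT-3'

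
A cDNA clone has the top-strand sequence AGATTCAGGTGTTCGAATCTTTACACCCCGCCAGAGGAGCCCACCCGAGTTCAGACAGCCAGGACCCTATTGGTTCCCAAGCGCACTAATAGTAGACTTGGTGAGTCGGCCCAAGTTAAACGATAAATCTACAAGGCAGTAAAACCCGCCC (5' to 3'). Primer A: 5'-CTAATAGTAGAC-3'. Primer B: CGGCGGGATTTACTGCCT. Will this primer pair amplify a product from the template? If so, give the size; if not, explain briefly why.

Primer B (CGGCGGGATTTACTGCCT) does not match the top strand, and its reverse complement AGGCAGTAAATCCCGCCG does not match either.
With no annealing site for primer B, no amplification occurs.

No product — primer B has no binding site in the template.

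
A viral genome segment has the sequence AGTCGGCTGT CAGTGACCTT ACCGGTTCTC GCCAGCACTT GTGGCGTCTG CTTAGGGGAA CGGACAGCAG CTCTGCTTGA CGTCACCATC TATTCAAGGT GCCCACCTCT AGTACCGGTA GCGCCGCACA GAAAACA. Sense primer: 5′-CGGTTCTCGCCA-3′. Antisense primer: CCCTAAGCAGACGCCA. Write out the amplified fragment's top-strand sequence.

The forward primer matches the template at positions 23–34.
Reverse complement of the reverse primer: TGGCGTCTGCTTAGGG. This occurs on the top strand at positions 42–57.
The product is the template from position 23 through 57 (35 bp).

5'-CGGTTCTCGCCAGCACTTGTGGCGTCTGCTTAGGG-3'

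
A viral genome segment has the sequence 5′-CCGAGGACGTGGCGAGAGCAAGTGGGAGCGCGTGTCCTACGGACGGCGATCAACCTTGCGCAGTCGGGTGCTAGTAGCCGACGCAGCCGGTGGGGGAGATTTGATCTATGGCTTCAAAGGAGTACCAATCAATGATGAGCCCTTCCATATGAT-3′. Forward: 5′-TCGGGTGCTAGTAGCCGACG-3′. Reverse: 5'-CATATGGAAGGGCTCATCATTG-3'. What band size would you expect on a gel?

Scanning the template, TCGGGTGCTAGTAGCCGACG occurs at positions 64–83; this primer anneals to the bottom strand there with its 3' end pointing downstream.
The reverse primer's reverse complement is CAATGATGAGCCCTTCCATATG, which matches the template at positions 130–151.
Product length = (reverse-primer end) − (forward-primer start) + 1 = 151 − 64 + 1 = 88 bp.

88 bp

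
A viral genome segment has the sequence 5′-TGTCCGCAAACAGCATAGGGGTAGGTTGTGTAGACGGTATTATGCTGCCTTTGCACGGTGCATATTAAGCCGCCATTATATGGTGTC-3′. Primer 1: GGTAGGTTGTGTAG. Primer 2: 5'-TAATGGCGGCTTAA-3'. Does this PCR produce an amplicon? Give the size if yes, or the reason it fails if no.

Yes — a 59 bp product.

Primer 1 (GGTAGGTTGTGTAG) matches the top strand at positions 20–33; it acts as a forward primer.
Primer 2's reverse complement is TTAAGCCGCCATTA, matching the top strand at positions 65–78; it acts as a reverse primer.
The 3' ends face each other across positions 20–78, giving a 59 bp product.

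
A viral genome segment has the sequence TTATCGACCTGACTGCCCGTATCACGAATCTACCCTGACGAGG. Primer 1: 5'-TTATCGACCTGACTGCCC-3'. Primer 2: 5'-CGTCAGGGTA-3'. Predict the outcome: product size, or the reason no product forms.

Primer 1 (TTATCGACCTGACTGCCC) matches the top strand at positions 1–18; it acts as a forward primer.
Primer 2's reverse complement is TACCCTGACG, matching the top strand at positions 31–40; it acts as a reverse primer.
The 3' ends face each other across positions 1–40, giving a 40 bp product.

Yes — a 40 bp product.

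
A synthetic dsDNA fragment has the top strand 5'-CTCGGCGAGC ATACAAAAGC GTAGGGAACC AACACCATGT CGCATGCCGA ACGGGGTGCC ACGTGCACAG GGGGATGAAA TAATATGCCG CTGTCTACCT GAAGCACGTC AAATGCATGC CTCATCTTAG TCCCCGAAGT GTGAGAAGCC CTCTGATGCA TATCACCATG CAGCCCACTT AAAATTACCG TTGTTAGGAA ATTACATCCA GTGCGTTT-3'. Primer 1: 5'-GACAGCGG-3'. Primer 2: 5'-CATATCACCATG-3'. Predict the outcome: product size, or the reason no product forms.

No product — the primers' 3' ends point away from each other.

Primer 1 (GACAGCGG) has reverse complement CCGCTGTC, which matches the top strand at positions 88–95; primer 1 anneals to the top strand there with its 3' end pointing upstream toward position 88.
Primer 2 (CATATCACCATG) matches the top strand directly at positions 159–170; it anneals to the bottom strand with its 3' end pointing downstream toward position 170.
The 3' ends diverge (primer 1 extends toward position 1, primer 2 toward position 218), so the primers never converge on a shared product.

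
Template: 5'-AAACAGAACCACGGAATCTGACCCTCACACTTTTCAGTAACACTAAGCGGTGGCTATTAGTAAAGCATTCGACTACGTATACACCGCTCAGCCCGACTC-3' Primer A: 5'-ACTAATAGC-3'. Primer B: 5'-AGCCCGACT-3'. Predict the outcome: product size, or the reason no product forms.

Primer A (ACTAATAGC) has reverse complement GCTATTAGT, which matches the top strand at positions 53–61; primer A anneals to the top strand there with its 3' end pointing upstream toward position 53.
Primer B (AGCCCGACT) matches the top strand directly at positions 90–98; it anneals to the bottom strand with its 3' end pointing downstream toward position 98.
The 3' ends diverge (primer A extends toward position 1, primer B toward position 99), so the primers never converge on a shared product.

No product — the primers' 3' ends point away from each other.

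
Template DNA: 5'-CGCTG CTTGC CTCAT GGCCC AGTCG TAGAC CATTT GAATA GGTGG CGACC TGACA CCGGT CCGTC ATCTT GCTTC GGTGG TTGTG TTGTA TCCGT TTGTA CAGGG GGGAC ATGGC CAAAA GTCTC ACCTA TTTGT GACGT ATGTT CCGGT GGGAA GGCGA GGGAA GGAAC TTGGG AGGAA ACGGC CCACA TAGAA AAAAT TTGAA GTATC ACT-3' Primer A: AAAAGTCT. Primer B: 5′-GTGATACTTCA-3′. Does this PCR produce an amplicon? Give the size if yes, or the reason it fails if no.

Primer A (AAAAGTCT) matches the top strand at positions 117–124; it acts as a forward primer.
Primer B's reverse complement is TGAAGTATCAC, matching the top strand at positions 202–212; it acts as a reverse primer.
The 3' ends face each other across positions 117–212, giving a 96 bp product.

Yes — a 96 bp product.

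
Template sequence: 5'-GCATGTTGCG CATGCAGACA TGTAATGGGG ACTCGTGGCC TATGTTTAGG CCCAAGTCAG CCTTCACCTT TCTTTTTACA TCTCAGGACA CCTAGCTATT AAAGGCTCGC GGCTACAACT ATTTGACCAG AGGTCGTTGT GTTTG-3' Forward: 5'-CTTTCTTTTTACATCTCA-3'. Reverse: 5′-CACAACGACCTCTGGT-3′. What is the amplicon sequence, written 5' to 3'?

Forward primer CTTTCTTTTTACATCTCA is found on the top strand at positions 68–85.
Reverse complement of the reverse primer: ACCAGAGGTCGTTGTG. This occurs on the top strand at positions 126–141.
The product is the template from position 68 through 141 (74 bp).

5'-CTTTCTTTTTACATCTCAGGACACCTAGCTATTAAAGGCTCGCGGCTACAACTATTTGACCAGAGGTCGTTGTG-3'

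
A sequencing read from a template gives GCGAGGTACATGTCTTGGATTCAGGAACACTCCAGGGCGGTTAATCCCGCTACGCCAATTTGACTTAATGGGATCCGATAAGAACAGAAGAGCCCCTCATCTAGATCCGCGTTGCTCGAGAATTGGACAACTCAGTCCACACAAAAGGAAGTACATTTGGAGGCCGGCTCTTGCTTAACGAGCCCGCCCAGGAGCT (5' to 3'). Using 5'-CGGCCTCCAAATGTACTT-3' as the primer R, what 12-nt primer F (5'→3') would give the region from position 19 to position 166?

The reverse primer's reverse complement AAGTACATTTGGAGGCCG matches the template at positions 149–166; the product starts at position 19.
The forward primer is identical to the top strand over positions 19–30: ATTCAGGAACAC.

5'-ATTCAGGAACAC-3'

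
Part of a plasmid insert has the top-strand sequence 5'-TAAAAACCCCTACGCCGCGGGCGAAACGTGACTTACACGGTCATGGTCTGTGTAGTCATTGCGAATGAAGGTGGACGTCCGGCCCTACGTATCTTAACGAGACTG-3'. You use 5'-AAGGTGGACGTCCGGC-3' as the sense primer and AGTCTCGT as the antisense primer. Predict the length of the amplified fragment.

37 bp

Forward primer AAGGTGGACGTCCGGC is found on the top strand at positions 68–83.
Reverse complement of the reverse primer: ACGAGACT. This occurs on the top strand at positions 97–104.
Product length = (reverse-primer end) − (forward-primer start) + 1 = 104 − 68 + 1 = 37 bp.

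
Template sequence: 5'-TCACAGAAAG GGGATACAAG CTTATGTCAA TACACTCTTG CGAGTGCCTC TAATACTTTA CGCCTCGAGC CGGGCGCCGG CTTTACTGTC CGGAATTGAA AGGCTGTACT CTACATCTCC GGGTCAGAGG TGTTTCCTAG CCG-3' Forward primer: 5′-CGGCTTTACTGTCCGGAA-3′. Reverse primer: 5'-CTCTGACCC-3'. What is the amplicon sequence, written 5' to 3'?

5'-CGGCTTTACTGTCCGGAATTGAAAGGCTGTACTCTACATCTCCGGGTCAGAG-3'

The forward primer matches the template at positions 78–95.
Taking the reverse complement of CTCTGACCC gives GGGTCAGAG, found at positions 121–129 on the template; the primer anneals here to the top strand with its 3' end pointing upstream.
The product is the template from position 78 through 129 (52 bp).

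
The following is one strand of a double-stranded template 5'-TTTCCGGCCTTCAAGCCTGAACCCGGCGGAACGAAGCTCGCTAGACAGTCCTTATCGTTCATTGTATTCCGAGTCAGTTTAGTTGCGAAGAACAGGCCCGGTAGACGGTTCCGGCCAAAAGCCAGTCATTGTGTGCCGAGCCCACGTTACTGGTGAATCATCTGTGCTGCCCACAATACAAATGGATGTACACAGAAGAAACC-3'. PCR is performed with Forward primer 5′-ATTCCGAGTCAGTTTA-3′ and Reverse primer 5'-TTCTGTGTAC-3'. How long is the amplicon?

Forward primer ATTCCGAGTCAGTTTA is found on the top strand at positions 66–81.
The reverse primer's reverse complement is GTACACAGAA, which matches the template at positions 188–197.
The product runs from position 66 to position 197, so its length is 197 − 66 + 1 = 132 bp.

132 bp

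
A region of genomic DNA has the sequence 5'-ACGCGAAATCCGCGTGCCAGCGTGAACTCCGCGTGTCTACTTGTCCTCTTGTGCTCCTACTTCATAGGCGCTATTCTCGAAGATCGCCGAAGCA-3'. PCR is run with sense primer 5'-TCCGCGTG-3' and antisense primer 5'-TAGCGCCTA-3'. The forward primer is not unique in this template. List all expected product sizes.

The forward primer TCCGCGTG matches the top strand at positions 9–16, 28–35.
The reverse primer's reverse complement is TAGGCGCTA, matching at positions 65–73.
Each forward site pairs with the reverse site to give a product ending at position 73: sizes 65, 46 bp.

65 bp, 46 bp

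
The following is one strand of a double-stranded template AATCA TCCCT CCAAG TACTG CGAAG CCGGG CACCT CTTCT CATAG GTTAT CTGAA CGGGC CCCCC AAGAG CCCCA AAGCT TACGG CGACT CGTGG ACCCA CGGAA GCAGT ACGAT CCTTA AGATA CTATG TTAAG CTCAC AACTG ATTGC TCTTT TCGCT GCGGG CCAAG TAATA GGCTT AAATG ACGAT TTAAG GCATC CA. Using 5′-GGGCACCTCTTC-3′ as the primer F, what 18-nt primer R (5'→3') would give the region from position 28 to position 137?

5'-AGCTTAACATAGTATCTT-3'

The product's 3' end on the top strand is position 137.
The reverse primer anneals to the top strand over positions 120–137, i.e. to AAGATACTATGTTAAGCT.
Its sequence written 5'→3' is the reverse complement: AGCTTAACATAGTATCTT.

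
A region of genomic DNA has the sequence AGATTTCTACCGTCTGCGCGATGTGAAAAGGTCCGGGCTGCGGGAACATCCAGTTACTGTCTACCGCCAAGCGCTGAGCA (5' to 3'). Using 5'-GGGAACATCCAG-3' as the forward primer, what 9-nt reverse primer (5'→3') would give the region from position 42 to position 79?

The product's 3' end on the top strand is position 79.
The reverse primer anneals to the top strand over positions 71–79, i.e. to GCGCTGAGC.
Its sequence written 5'→3' is the reverse complement: GCTCAGCGC.

5'-GCTCAGCGC-3'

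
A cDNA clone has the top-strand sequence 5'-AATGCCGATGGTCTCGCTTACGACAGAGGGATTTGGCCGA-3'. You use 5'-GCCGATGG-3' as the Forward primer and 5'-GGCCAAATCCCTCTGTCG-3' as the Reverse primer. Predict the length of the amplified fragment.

Scanning the template, GCCGATGG occurs at positions 4–11; this primer anneals to the bottom strand there with its 3' end pointing downstream.
The reverse primer's reverse complement is CGACAGAGGGATTTGGCC, which matches the template at positions 21–38.
The product runs from position 4 to position 38, so its length is 38 − 4 + 1 = 35 bp.

35 bp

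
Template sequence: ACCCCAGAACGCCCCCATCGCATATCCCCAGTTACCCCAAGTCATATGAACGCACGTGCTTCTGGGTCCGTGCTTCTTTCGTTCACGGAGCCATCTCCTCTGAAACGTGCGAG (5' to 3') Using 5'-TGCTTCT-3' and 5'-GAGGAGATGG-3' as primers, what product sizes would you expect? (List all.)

44 bp, 30 bp

The forward primer TGCTTCT matches the top strand at positions 57–63, 71–77.
The reverse primer's reverse complement is CCATCTCCTC, matching at positions 91–100.
Each forward site pairs with the reverse site to give a product ending at position 100: sizes 44, 30 bp.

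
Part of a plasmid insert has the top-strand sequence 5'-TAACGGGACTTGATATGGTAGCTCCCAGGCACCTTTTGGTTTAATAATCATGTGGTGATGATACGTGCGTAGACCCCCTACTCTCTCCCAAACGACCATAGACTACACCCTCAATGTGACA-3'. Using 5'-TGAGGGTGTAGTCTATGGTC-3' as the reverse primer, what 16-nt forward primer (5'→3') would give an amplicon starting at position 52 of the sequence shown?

The reverse primer's reverse complement GACCATAGACTACACCCTCA matches the template at positions 94–113; the product starts at position 52.
The forward primer is identical to the top strand over positions 52–67: GTGGTGATGATACGTG.

5'-GTGGTGATGATACGTG-3'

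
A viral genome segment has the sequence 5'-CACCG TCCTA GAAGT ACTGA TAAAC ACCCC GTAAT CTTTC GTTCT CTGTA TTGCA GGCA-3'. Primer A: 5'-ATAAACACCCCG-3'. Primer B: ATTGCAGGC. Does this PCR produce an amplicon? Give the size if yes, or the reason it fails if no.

No product — both primers anneal to the same strand and extend in the same direction.

Primer A (ATAAACACCCCG) matches the top strand at positions 20–31 (3' end points downstream).
Primer B (ATTGCAGGC) also matches the top strand directly, at positions 50–58 — its reverse complement GCCTGCAAT is not present.
Both primers anneal to the bottom strand with 3' ends pointing the same way, so neither can prime synthesis back toward the other.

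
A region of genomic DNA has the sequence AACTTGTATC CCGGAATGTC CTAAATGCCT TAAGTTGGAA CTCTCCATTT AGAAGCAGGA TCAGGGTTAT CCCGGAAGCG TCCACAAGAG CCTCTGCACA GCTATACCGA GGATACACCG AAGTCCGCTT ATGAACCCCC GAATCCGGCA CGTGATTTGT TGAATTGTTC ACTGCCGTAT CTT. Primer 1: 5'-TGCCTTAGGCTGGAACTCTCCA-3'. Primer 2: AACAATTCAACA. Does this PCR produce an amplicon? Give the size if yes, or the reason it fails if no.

No product — primer 1 has no binding site in the template.

Primer 1 (TGCCTTAGGCTGGAACTCTCCA) does not match the top strand, and its reverse complement TGGAGAGTTCCAGCCTAAGGCA does not match either.
With no annealing site for primer 1, no amplification occurs.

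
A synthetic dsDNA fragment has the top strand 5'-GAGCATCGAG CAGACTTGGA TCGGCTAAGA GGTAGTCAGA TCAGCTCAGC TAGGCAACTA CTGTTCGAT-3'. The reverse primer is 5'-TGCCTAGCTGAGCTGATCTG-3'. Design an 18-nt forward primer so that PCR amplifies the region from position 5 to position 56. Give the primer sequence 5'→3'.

The reverse primer's reverse complement CAGATCAGCTCAGCTAGGCA matches the template at positions 37–56; the product starts at position 5.
The forward primer is identical to the top strand over positions 5–22: ATCGAGCAGACTTGGATC.

5'-ATCGAGCAGACTTGGATC-3'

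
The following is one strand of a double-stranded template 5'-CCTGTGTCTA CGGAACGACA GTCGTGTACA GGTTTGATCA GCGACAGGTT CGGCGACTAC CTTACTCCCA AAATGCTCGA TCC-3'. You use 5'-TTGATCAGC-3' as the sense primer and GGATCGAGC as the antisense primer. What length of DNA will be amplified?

Scanning the template, TTGATCAGC occurs at positions 34–42; this primer anneals to the bottom strand there with its 3' end pointing downstream.
The reverse primer's reverse complement is GCTCGATCC, which matches the template at positions 75–83.
Product length = (reverse-primer end) − (forward-primer start) + 1 = 83 − 34 + 1 = 50 bp.

50 bp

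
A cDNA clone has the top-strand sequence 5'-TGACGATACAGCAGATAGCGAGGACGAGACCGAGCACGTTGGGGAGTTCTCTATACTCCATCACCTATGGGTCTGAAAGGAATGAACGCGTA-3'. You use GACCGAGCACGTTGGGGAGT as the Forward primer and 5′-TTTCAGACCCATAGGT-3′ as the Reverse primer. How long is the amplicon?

51 bp

Scanning the template, GACCGAGCACGTTGGGGAGT occurs at positions 28–47; this primer anneals to the bottom strand there with its 3' end pointing downstream.
Reverse complement of the reverse primer: ACCTATGGGTCTGAAA. This occurs on the top strand at positions 63–78.
The product runs from position 28 to position 78, so its length is 78 − 28 + 1 = 51 bp.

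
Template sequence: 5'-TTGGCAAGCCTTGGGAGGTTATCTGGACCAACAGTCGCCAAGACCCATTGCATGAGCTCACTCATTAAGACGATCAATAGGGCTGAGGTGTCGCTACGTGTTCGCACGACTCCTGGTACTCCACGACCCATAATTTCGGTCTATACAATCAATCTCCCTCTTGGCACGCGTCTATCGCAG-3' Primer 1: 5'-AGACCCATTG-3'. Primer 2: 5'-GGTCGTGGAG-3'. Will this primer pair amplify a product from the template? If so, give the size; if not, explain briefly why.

Primer 1 (AGACCCATTG) matches the top strand at positions 41–50; it acts as a forward primer.
Primer 2's reverse complement is CTCCACGACC, matching the top strand at positions 119–128; it acts as a reverse primer.
The 3' ends face each other across positions 41–128, giving an 88 bp product.

Yes — an 88 bp product.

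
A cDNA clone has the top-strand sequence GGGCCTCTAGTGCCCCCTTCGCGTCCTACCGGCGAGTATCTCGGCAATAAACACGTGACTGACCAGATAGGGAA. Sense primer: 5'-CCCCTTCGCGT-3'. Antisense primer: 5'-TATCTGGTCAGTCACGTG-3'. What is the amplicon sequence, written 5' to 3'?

5'-CCCCTTCGCGTCCTACCGGCGAGTATCTCGGCAATAAACACGTGACTGACCAGATA-3'

The forward primer matches the template at positions 14–24.
Reverse complement of the reverse primer: CACGTGACTGACCAGATA. This occurs on the top strand at positions 52–69.
The product is the template from position 14 through 69 (56 bp).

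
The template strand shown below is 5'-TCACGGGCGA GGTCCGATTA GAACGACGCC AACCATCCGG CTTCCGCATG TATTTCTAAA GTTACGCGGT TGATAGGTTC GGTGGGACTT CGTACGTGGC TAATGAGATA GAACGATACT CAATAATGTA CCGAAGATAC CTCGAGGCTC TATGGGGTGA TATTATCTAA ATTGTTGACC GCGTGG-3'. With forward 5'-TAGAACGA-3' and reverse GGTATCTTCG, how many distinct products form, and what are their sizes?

Two products: 123 bp, 33 bp

The forward primer TAGAACGA matches the top strand at positions 19–26, 109–116.
The reverse primer's reverse complement is CGAAGATACC, matching at positions 132–141.
Each forward site pairs with the reverse site to give a product ending at position 141: sizes 123, 33 bp.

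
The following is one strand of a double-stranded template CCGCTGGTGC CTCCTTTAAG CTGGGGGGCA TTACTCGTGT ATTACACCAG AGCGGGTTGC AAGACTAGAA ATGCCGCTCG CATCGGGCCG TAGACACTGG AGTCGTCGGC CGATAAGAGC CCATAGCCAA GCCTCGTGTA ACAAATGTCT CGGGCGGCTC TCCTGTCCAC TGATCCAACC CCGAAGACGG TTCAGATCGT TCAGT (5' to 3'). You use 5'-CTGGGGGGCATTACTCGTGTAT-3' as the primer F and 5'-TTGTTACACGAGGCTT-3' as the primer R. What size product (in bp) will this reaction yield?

124 bp

Scanning the template, CTGGGGGGCATTACTCGTGTAT occurs at positions 21–42; this primer anneals to the bottom strand there with its 3' end pointing downstream.
The reverse primer's reverse complement is AAGCCTCGTGTAACAA, which matches the template at positions 129–144.
The product runs from position 21 to position 144, so its length is 144 − 21 + 1 = 124 bp.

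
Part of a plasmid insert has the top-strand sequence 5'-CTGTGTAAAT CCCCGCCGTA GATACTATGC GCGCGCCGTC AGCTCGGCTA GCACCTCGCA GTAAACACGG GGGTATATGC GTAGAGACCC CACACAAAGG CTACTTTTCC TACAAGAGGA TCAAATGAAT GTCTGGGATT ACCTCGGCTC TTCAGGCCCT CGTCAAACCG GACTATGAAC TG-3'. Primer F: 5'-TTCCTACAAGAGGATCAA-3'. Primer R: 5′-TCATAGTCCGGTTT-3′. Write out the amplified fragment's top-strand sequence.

5'-TTCCTACAAGAGGATCAAATGAATGTCTGGGATTACCTCGGCTCTTCAGGCCCTCGTCAAACCGGACTATGA-3'

Scanning the template, TTCCTACAAGAGGATCAA occurs at positions 107–124; this primer anneals to the bottom strand there with its 3' end pointing downstream.
Reverse complement of the reverse primer: AAACCGGACTATGA. This occurs on the top strand at positions 165–178.
The product is the template from position 107 through 178 (72 bp).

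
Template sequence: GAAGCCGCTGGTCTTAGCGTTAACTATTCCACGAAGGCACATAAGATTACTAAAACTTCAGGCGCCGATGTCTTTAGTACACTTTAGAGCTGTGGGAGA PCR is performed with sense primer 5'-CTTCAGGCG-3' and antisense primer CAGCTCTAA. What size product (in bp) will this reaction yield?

The forward primer matches the template at positions 56–64.
Taking the reverse complement of CAGCTCTAA gives TTAGAGCTG, found at positions 84–92 on the template; the primer anneals here to the top strand with its 3' end pointing upstream.
The product runs from position 56 to position 92, so its length is 92 − 56 + 1 = 37 bp.

37 bp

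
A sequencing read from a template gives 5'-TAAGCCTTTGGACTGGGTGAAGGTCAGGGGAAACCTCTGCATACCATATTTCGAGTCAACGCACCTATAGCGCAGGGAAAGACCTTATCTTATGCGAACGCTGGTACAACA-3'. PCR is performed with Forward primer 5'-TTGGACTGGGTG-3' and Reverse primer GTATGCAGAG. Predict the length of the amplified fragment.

37 bp

Scanning the template, TTGGACTGGGTG occurs at positions 8–19; this primer anneals to the bottom strand there with its 3' end pointing downstream.
The reverse primer's reverse complement is CTCTGCATAC, which matches the template at positions 35–44.
Product length = (reverse-primer end) − (forward-primer start) + 1 = 44 − 8 + 1 = 37 bp.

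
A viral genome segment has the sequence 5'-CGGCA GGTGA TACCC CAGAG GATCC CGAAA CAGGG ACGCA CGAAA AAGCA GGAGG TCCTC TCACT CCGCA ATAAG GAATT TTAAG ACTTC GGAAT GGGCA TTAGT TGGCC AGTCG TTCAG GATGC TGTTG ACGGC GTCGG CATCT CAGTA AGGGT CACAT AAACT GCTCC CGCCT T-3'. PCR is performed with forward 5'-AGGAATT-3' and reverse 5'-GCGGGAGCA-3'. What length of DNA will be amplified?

100 bp

Forward primer AGGAATT is found on the top strand at positions 74–80.
The reverse primer's reverse complement is TGCTCCCGC, which matches the template at positions 165–173.
Product length = (reverse-primer end) − (forward-primer start) + 1 = 173 − 74 + 1 = 100 bp.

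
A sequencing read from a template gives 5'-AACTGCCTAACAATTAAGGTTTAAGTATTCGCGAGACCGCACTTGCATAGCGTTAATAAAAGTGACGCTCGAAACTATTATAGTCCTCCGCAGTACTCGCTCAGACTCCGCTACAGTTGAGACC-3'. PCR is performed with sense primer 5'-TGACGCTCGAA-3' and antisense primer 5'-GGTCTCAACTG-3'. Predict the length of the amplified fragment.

62 bp

Forward primer TGACGCTCGAA is found on the top strand at positions 63–73.
Taking the reverse complement of GGTCTCAACTG gives CAGTTGAGACC, found at positions 114–124 on the template; the primer anneals here to the top strand with its 3' end pointing upstream.
Product length = (reverse-primer end) − (forward-primer start) + 1 = 124 − 63 + 1 = 62 bp.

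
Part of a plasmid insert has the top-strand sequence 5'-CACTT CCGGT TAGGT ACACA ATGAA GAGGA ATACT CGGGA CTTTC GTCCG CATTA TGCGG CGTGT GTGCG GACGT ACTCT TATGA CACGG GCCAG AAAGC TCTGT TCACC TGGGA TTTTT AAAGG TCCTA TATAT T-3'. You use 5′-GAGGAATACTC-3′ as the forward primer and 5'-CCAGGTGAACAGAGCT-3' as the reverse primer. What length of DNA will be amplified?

88 bp

Forward primer GAGGAATACTC is found on the top strand at positions 26–36.
Taking the reverse complement of CCAGGTGAACAGAGCT gives AGCTCTGTTCACCTGG, found at positions 98–113 on the template; the primer anneals here to the top strand with its 3' end pointing upstream.
Product length = (reverse-primer end) − (forward-primer start) + 1 = 113 − 26 + 1 = 88 bp.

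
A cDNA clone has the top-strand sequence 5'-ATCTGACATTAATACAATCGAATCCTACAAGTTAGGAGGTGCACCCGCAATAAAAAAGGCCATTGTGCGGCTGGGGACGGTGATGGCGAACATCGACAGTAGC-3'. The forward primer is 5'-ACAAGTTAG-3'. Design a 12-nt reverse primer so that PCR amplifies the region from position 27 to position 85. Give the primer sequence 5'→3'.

The product's 3' end on the top strand is position 85.
The reverse primer anneals to the top strand over positions 74–85, i.e. to GGGACGGTGATG.
Its sequence written 5'→3' is the reverse complement: CATCACCGTCCC.

5'-CATCACCGTCCC-3'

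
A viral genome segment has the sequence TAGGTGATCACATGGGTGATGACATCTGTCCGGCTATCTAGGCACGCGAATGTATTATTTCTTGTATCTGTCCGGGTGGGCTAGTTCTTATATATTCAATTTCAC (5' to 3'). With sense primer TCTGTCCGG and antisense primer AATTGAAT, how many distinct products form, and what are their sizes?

Two products: 77 bp, 35 bp

The forward primer TCTGTCCGG matches the top strand at positions 25–33, 67–75.
The reverse primer's reverse complement is ATTCAATT, matching at positions 94–101.
Each forward site pairs with the reverse site to give a product ending at position 101: sizes 77, 35 bp.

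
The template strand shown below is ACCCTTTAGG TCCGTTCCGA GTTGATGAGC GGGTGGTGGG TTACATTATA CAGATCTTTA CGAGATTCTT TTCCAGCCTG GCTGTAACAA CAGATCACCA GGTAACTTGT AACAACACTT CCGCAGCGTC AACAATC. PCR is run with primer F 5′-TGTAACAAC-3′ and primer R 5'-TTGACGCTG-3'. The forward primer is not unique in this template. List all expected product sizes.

The forward primer TGTAACAAC matches the top strand at positions 83–91, 108–116.
The reverse primer's reverse complement is CAGCGTCAA, matching at positions 124–132.
Each forward site pairs with the reverse site to give a product ending at position 132: sizes 50, 25 bp.

50 bp, 25 bp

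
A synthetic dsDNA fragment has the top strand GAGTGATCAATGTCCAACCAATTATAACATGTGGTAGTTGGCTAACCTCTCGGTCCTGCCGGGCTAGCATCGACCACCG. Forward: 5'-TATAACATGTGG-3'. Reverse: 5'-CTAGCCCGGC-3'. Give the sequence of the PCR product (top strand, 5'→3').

5'-TATAACATGTGGTAGTTGGCTAACCTCTCGGTCCTGCCGGGCTAG-3'

The forward primer matches the template at positions 23–34.
Taking the reverse complement of CTAGCCCGGC gives GCCGGGCTAG, found at positions 58–67 on the template; the primer anneals here to the top strand with its 3' end pointing upstream.
The product is the template from position 23 through 67 (45 bp).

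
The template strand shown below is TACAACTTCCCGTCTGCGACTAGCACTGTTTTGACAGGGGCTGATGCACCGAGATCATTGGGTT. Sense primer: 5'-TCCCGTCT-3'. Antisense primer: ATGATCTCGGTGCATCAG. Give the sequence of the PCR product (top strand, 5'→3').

5'-TCCCGTCTGCGACTAGCACTGTTTTGACAGGGGCTGATGCACCGAGATCAT-3'

Forward primer TCCCGTCT is found on the top strand at positions 8–15.
Reverse complement of the reverse primer: CTGATGCACCGAGATCAT. This occurs on the top strand at positions 41–58.
The product is the template from position 8 through 58 (51 bp).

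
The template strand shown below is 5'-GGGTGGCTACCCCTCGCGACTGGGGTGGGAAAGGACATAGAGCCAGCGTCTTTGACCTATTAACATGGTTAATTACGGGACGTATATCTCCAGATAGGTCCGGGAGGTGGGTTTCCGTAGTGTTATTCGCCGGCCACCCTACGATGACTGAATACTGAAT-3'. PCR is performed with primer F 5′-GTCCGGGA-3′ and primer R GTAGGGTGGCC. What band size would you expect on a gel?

Forward primer GTCCGGGA is found on the top strand at positions 98–105.
Reverse complement of the reverse primer: GGCCACCCTAC. This occurs on the top strand at positions 132–142.
Amplicon spans positions 98–142: 45 bp.

45 bp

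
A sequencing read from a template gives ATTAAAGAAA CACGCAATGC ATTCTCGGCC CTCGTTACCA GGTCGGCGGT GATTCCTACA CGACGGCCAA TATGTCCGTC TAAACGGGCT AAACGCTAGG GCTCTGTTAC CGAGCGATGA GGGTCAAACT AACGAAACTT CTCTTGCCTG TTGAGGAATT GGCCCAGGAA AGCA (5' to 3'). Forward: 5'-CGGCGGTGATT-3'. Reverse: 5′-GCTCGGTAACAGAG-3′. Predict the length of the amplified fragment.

72 bp

The forward primer matches the template at positions 44–54.
Reverse complement of the reverse primer: CTCTGTTACCGAGC. This occurs on the top strand at positions 102–115.
Amplicon spans positions 44–115: 72 bp.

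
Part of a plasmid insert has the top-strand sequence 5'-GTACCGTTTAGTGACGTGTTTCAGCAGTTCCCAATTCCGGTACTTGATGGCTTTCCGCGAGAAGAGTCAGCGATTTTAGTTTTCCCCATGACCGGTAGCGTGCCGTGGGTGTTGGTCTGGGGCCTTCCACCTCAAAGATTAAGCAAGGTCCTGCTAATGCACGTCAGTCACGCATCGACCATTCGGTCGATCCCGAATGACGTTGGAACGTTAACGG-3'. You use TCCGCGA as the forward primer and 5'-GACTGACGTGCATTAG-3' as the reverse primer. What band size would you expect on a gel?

The forward primer matches the template at positions 54–60.
Taking the reverse complement of GACTGACGTGCATTAG gives CTAATGCACGTCAGTC, found at positions 154–169 on the template; the primer anneals here to the top strand with its 3' end pointing upstream.
The product runs from position 54 to position 169, so its length is 169 − 54 + 1 = 116 bp.

116 bp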